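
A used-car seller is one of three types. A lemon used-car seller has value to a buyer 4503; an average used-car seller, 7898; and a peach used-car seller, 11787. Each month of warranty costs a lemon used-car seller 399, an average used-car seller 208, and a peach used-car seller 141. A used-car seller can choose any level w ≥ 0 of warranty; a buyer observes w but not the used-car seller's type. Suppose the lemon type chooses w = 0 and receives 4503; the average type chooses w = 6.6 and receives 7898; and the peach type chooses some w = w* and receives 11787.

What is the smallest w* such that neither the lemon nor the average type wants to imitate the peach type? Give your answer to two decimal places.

25.30

Lemon type (on-path payoff 4503) won't mimic when 4503 ≥ 11787 − 399·w*, i.e. w* ≥ 18.26.
Average type (on-path payoff 7898 − 208×6.6 = 6525.2) won't mimic when 6525.2 ≥ 11787 − 208·w*, i.e. w* ≥ 25.30.
Both must hold, so w* = max(18.26, 25.30) = 25.30. The average type's constraint binds.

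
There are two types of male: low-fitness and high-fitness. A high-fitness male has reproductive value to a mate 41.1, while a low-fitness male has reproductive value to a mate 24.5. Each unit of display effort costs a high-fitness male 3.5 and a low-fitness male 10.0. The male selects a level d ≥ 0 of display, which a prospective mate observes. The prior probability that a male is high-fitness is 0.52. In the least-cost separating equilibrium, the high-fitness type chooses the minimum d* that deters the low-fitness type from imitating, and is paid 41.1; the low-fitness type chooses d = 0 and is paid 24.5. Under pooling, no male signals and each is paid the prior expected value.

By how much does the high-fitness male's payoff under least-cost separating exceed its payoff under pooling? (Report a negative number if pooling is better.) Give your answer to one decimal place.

Least-cost separating signal: d* solves 24.5 = 41.1 − 10.0·d*, so d* = (41.1 − 24.5)/10.0 = 1.66.
High-fitness type's separating payoff: 41.1 − 3.5 × d* = 41.1 − 3.5 × (41.1 − 24.5)/10.0 = 41.1 − 58.1/10.0 = 35.29.
Pooling payoff: 0.52 × 41.1 + 0.48 × 24.5 = 33.132.
Difference: 35.29 − 33.132 = 2.158, i.e. 2.2 to one decimal place.
The high-fitness type prefers to separate.

2.2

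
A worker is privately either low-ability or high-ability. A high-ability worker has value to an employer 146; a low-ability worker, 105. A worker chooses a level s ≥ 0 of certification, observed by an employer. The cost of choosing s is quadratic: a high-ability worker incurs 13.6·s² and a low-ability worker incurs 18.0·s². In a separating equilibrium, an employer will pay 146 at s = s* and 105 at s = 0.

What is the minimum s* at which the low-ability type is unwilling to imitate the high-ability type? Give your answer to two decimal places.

1.51

The low-ability type at s = 0 receives 105; imitating at s* yields 146 − 18.0·s*².
Indifference: 105 = 146 − 18.0·s*², so s*² = (146 − 105) / 18.0 ≈ 2.2778.
s* = √2.2778 ≈ 1.51.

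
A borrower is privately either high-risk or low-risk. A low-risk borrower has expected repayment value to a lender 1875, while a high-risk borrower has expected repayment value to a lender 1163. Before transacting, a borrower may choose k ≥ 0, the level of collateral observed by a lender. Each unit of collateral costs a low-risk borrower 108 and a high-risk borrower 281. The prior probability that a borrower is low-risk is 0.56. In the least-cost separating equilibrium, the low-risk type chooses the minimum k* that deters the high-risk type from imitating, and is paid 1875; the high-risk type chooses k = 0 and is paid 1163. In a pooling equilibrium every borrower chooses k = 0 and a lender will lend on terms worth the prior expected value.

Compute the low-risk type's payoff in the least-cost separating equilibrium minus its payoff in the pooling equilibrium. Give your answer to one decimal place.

Least-cost separating signal: k* solves 1163 = 1875 − 281·k*, so k* = (1875 − 1163)/281 ≈ 2.5338.
Low-risk type's separating payoff: 1875 − 108 × k* = 1875 − 108 × (1875 − 1163)/281 = 1875 − 76896/281 ≈ 1601.349.
Pooling payoff: 0.56 × 1875 + 0.44 × 1163 = 1561.72.
Difference: 1601.349 − 1561.72 = 39.629, i.e. 39.6 to one decimal place.
The low-risk type prefers to separate.

39.6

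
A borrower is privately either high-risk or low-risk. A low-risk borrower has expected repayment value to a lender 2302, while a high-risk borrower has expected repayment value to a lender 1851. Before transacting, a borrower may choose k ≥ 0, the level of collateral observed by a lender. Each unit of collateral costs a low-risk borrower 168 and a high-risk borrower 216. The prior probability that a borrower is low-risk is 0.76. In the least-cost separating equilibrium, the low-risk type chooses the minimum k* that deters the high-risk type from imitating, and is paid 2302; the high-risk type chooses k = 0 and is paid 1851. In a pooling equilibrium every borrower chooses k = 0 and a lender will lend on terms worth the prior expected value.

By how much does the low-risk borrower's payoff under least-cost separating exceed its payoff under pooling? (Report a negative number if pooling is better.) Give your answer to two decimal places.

Least-cost separating signal: k* solves 1851 = 2302 − 216·k*, so k* = (2302 − 1851)/216 ≈ 2.0880.
Low-risk type's separating payoff: 2302 − 168 × k* = 2302 − 168 × (2302 − 1851)/216 = 2302 − 75768/216 ≈ 1951.2222.
Pooling payoff: 0.76 × 2302 + 0.24 × 1851 = 2193.76.
Difference: 1951.2222 − 2193.76 = -242.5378, i.e. -242.54 to two decimal places.
The low-risk type would prefer the pooling outcome.

-242.54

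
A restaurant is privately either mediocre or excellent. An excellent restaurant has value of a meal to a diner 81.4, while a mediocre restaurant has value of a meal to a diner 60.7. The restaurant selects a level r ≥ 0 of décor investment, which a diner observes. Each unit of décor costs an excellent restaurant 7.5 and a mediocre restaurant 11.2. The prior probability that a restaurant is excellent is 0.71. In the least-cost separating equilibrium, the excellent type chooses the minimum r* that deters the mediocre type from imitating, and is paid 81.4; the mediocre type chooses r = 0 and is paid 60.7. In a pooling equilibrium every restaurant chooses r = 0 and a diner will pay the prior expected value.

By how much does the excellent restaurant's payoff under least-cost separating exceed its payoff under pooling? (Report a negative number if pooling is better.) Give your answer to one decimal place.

Least-cost separating signal: r* solves 60.7 = 81.4 − 11.2·r*, so r* = (81.4 − 60.7)/11.2 ≈ 1.8482.
Excellent type's separating payoff: 81.4 − 7.5 × r* = 81.4 − 7.5 × (81.4 − 60.7)/11.2 = 81.4 − 155.25/11.2 ≈ 67.538.
Pooling payoff: 0.71 × 81.4 + 0.29 × 60.7 = 75.397.
Difference: 67.538 − 75.397 = -7.859, i.e. -7.9 to one decimal place.
The excellent type would prefer the pooling outcome.

-7.9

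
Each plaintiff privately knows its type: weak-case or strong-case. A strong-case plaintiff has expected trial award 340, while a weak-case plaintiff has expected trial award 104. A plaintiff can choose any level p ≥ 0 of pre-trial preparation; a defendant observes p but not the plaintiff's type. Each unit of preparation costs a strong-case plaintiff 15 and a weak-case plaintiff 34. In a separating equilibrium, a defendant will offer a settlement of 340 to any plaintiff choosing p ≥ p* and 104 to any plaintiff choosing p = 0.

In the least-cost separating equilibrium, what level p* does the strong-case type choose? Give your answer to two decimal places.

A weak-case plaintiff choosing p = 0 receives 104.
Imitating at p* instead would pay 340 at cost 34·p*, netting 340 − 34·p*.
Indifference: 104 = 340 − 34·p*, so p* = (340 − 104) / 34 ≈ 6.94.
At p* the weak-case type's incentive constraint just binds; the strong-case type strictly prefers p* since its per-unit cost is lower.

6.94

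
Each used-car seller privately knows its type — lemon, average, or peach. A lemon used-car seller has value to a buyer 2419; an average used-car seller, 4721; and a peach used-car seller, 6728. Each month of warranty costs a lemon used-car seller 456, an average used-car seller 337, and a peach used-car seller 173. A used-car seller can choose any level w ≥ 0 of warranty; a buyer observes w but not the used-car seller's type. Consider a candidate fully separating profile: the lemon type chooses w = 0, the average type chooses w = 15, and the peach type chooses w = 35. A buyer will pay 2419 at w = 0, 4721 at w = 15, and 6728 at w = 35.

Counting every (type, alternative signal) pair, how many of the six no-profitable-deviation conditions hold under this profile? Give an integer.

3

Average (own payoff 4721 − 337×15 = -334): to w=0 gives 2419 → profitable ✗; to w=35 gives 6728 − 337×35 = -5067 → no gain ✓.
Lemon (own payoff 2419): to w=15 gives 4721 − 456×15 = -2119 → no gain ✓; to w=35 gives 6728 − 456×35 = -9232 → no gain ✓.
Peach (own payoff 6728 − 173×35 = 673): to w=0 gives 2419 → profitable ✗; to w=15 gives 4721 − 173×15 = 2126 → profitable ✗.
3 of the 6 constraints hold; not an equilibrium.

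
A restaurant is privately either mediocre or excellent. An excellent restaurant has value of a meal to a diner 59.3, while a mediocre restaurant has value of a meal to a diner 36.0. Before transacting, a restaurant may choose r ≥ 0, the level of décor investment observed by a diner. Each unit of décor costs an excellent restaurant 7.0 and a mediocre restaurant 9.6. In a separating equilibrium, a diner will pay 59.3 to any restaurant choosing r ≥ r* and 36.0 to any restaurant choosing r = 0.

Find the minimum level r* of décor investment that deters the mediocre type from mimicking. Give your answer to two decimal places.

2.43

A mediocre restaurant choosing r = 0 receives 36.0.
Imitating at r* instead would pay 59.3 at cost 9.6·r*, netting 59.3 − 9.6·r*.
Indifference: 36.0 = 59.3 − 9.6·r*, so r* = (59.3 − 36.0) / 9.6 ≈ 2.43.
This is the mediocre type's binding incentive-compatibility constraint; any r ≥ 2.43 sustains separation on that side.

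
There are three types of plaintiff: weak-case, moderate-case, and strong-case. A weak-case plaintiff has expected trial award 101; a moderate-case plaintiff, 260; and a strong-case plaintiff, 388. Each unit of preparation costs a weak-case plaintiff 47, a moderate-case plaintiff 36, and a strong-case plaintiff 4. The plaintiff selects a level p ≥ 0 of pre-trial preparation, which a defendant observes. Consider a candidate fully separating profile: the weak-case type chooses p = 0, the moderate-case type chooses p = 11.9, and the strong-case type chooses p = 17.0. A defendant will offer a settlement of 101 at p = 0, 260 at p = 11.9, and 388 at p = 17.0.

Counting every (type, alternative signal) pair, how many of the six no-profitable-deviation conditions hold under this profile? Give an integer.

Moderate-case (own payoff 260 − 36×11.9 = -168.4): to p=0 gives 101 → profitable ✗; to p=17.0 gives 388 − 36×17.0 = -224 → no gain ✓.
Weak-case (own payoff 101): to p=11.9 gives 260 − 47×11.9 = -299.3 → no gain ✓; to p=17.0 gives 388 − 47×17.0 = -411 → no gain ✓.
Strong-case (own payoff 388 − 4×17.0 = 320): to p=0 gives 101 → no gain ✓; to p=11.9 gives 260 − 4×11.9 = 212.4 → no gain ✓.
5 of the 6 constraints hold; not an equilibrium.

5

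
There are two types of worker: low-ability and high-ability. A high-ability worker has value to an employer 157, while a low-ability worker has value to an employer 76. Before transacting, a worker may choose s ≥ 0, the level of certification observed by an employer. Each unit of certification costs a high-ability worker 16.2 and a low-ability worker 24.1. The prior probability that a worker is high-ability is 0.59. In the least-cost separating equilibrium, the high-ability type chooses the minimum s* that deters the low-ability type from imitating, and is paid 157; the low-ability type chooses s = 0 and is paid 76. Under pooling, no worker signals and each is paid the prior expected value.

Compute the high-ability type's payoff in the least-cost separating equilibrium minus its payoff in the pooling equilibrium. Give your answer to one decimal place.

Least-cost separating signal: s* solves 76 = 157 − 24.1·s*, so s* = (157 − 76)/24.1 ≈ 3.3610.
High-ability type's separating payoff: 157 − 16.2 × s* = 157 − 16.2 × (157 − 76)/24.1 = 157 − 1312.2/24.1 ≈ 102.552.
Pooling payoff: 0.59 × 157 + 0.41 × 76 = 123.79.
Difference: 102.552 − 123.79 = -21.238, i.e. -21.2 to one decimal place.
The high-ability type would prefer the pooling outcome.

-21.2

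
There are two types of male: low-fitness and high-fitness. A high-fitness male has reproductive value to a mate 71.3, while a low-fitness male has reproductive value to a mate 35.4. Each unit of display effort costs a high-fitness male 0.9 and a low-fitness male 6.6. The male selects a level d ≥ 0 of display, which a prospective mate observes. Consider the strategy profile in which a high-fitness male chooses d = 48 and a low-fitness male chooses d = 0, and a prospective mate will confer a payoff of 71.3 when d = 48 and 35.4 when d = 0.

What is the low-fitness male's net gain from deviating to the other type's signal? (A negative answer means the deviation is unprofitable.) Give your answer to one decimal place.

Playing d = 0 the low-fitness male receives 35.4.
Deviating to d = 48 brings payment 71.3 at cost 6.6 × 48 = 316.8, netting -245.5.
Gain from deviating: -245.5 − 35.4 = -280.9.
The gain is negative, so the low-fitness type's incentive-compatibility constraint is satisfied.

-280.9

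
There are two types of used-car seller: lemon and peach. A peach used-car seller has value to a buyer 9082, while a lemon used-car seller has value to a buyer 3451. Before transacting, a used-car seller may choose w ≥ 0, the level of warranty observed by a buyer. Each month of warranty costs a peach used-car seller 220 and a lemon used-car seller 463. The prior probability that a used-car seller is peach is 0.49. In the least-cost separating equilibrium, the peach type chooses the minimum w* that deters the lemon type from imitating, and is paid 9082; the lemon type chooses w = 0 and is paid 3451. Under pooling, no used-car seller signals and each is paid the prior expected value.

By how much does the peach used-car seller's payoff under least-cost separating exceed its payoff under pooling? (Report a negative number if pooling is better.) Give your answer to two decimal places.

Least-cost separating signal: w* solves 3451 = 9082 − 463·w*, so w* = (9082 − 3451)/463 ≈ 12.1620.
Peach type's separating payoff: 9082 − 220 × w* = 9082 − 220 × (9082 − 3451)/463 = 9082 − 1238820/463 ≈ 6406.3629.
Pooling payoff: 0.49 × 9082 + 0.51 × 3451 = 6210.19.
Difference: 6406.3629 − 6210.19 = 196.1729, i.e. 196.17 to two decimal places.
The peach type prefers to separate.

196.17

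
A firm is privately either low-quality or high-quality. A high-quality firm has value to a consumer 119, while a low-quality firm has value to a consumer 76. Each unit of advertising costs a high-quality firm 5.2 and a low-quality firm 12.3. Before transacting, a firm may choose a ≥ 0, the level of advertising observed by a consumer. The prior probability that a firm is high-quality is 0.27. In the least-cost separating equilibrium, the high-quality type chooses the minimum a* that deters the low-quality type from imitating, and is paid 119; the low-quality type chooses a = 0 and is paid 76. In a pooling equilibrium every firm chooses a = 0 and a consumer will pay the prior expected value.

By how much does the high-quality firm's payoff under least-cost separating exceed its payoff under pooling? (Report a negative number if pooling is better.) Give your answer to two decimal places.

13.21

Least-cost separating signal: a* solves 76 = 119 − 12.3·a*, so a* = (119 − 76)/12.3 ≈ 3.4959.
High-quality type's separating payoff: 119 − 5.2 × a* = 119 − 5.2 × (119 − 76)/12.3 = 119 − 223.6/12.3 ≈ 100.8211.
Pooling payoff: 0.27 × 119 + 0.73 × 76 = 87.61.
Difference: 100.8211 − 87.61 = 13.2111, i.e. 13.21 to two decimal places.
The high-quality type prefers to separate.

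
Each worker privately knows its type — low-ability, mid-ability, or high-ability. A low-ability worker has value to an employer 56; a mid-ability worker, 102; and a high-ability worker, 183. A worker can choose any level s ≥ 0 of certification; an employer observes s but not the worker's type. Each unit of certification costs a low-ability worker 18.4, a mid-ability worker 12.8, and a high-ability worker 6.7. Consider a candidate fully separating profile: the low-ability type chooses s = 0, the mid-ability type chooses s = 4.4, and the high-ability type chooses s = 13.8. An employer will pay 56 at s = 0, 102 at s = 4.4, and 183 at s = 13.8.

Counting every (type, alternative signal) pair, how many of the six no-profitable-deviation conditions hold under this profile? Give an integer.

5

Low-ability (own payoff 56): to s=4.4 gives 102 − 18.4×4.4 = 21.04 → no gain ✓; to s=13.8 gives 183 − 18.4×13.8 = -70.92 → no gain ✓.
Mid-ability (own payoff 102 − 12.8×4.4 = 45.68): to s=0 gives 56 → profitable ✗; to s=13.8 gives 183 − 12.8×13.8 = 6.36 → no gain ✓.
High-ability (own payoff 183 − 6.7×13.8 = 90.54): to s=0 gives 56 → no gain ✓; to s=4.4 gives 102 − 6.7×4.4 = 72.52 → no gain ✓.
5 of the 6 constraints hold; not an equilibrium.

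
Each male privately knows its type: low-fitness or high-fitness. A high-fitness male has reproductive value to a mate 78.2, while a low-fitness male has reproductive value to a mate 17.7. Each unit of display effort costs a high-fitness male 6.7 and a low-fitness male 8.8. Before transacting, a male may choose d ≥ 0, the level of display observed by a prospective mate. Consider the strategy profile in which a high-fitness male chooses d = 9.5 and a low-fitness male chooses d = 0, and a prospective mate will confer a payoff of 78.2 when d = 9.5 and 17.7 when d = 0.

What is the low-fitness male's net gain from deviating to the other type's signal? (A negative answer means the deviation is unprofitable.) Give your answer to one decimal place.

-23.1

Playing d = 0 the low-fitness male receives 17.7.
Deviating to d = 9.5 brings payment 78.2 at cost 8.8 × 9.5 = 83.6, netting -5.4.
Gain from deviating: -5.4 − 17.7 = -23.1.
The gain is negative, so the low-fitness type's incentive-compatibility constraint is satisfied.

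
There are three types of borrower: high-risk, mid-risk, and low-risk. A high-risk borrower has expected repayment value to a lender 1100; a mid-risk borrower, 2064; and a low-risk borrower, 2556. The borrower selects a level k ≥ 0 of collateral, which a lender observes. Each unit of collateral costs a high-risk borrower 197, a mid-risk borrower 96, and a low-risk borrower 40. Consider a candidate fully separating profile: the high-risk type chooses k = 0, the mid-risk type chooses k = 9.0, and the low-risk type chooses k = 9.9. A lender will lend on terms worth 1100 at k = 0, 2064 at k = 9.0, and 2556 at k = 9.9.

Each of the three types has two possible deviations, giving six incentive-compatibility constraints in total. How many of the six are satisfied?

High-risk (own payoff 1100): to k=9.0 gives 2064 − 197×9.0 = 291 → no gain ✓; to k=9.9 gives 2556 − 197×9.9 = 605.7 → no gain ✓.
Low-risk (own payoff 2556 − 40×9.9 = 2160): to k=0 gives 1100 → no gain ✓; to k=9.0 gives 2064 − 40×9.0 = 1704 → no gain ✓.
Mid-risk (own payoff 2064 − 96×9.0 = 1200): to k=0 gives 1100 → no gain ✓; to k=9.9 gives 2556 − 96×9.9 = 1605.6 → profitable ✗.
5 of the 6 constraints hold; not an equilibrium.

5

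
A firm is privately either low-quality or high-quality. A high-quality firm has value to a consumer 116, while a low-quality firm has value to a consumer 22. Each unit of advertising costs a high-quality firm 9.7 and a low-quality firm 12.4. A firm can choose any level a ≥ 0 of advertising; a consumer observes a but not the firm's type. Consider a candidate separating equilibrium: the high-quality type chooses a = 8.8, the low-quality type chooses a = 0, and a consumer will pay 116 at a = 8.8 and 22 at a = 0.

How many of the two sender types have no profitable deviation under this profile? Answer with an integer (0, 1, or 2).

2

Low-quality type: stay at 0 → 22; mimic → 116 − 12.4 × 8.8 = 6.88. IC holds (22 ≥ 6.88).
High-quality type: signal → 116 − 9.7 × 8.8 = 30.64; deviate to 0 → 22. IC holds (30.64 ≥ 22).
2 of 2 constraints hold, so this is a separating equilibrium.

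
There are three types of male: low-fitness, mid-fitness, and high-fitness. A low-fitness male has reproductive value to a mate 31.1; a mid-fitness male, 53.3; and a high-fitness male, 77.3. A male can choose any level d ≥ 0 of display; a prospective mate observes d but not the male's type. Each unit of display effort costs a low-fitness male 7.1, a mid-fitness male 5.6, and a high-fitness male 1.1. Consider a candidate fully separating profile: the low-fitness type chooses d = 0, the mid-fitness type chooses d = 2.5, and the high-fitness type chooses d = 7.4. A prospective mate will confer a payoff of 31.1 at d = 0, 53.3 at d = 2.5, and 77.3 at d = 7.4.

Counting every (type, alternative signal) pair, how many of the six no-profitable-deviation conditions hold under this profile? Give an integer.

Low-fitness (own payoff 31.1): to d=2.5 gives 53.3 − 7.1×2.5 = 35.55 → profitable ✗; to d=7.4 gives 77.3 − 7.1×7.4 = 24.76 → no gain ✓.
High-fitness (own payoff 77.3 − 1.1×7.4 = 69.16): to d=0 gives 31.1 → no gain ✓; to d=2.5 gives 53.3 − 1.1×2.5 = 50.55 → no gain ✓.
Mid-fitness (own payoff 53.3 − 5.6×2.5 = 39.3): to d=0 gives 31.1 → no gain ✓; to d=7.4 gives 77.3 − 5.6×7.4 = 35.86 → no gain ✓.
5 of the 6 constraints hold; not an equilibrium.

5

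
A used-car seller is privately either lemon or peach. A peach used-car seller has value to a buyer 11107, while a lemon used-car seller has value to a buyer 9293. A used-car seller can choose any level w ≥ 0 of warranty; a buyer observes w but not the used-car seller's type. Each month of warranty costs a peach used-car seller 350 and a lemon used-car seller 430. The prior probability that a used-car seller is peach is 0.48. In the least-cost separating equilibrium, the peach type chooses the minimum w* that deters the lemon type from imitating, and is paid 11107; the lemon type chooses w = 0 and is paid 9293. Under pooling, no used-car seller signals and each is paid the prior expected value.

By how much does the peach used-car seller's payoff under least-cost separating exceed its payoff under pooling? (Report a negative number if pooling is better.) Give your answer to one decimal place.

-533.2

Least-cost separating signal: w* solves 9293 = 11107 − 430·w*, so w* = (11107 − 9293)/430 ≈ 4.2186.
Peach type's separating payoff: 11107 − 350 × w* = 11107 − 350 × (11107 − 9293)/430 = 11107 − 634900/430 ≈ 9630.488.
Pooling payoff: 0.48 × 11107 + 0.52 × 9293 = 10163.72.
Difference: 9630.488 − 10163.72 = -533.232, i.e. -533.2 to one decimal place.
The peach type would prefer the pooling outcome.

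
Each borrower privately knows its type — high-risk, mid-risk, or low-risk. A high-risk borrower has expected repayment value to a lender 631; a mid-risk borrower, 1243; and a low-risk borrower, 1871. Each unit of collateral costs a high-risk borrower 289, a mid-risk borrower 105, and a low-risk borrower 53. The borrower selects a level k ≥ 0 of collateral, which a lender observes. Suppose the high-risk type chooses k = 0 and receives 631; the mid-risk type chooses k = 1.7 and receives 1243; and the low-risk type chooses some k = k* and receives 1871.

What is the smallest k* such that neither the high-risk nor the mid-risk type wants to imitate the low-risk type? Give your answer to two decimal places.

Mid-risk type (on-path payoff 1243 − 105×1.7 = 1064.5) won't mimic when 1064.5 ≥ 1871 − 105·k*, i.e. k* ≥ 7.68.
High-risk type (on-path payoff 631) won't mimic when 631 ≥ 1871 − 289·k*, i.e. k* ≥ 4.29.
Both must hold, so k* = max(4.29, 7.68) = 7.68. The mid-risk type's constraint binds.

7.68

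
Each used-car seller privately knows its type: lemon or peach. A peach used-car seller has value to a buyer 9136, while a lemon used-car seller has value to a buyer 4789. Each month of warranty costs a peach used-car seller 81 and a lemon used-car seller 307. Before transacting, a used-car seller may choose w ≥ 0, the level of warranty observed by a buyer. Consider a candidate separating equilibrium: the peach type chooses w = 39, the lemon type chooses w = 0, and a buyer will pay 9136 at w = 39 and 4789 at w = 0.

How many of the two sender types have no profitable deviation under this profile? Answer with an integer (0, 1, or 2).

2

Peach type: signal → 9136 − 81 × 39 = 5977; deviate to 0 → 4789. IC holds (5977 ≥ 4789).
Lemon type: stay at 0 → 4789; mimic → 9136 − 307 × 39 = -2837. IC holds (4789 ≥ -2837).
2 of 2 constraints hold, so this is a separating equilibrium.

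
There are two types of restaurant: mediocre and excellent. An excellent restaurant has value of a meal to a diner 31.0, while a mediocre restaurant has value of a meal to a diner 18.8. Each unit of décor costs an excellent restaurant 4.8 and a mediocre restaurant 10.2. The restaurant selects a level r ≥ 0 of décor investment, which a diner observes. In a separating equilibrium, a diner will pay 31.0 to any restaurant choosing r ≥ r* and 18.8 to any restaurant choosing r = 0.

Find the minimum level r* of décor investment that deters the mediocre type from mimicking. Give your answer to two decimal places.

A mediocre restaurant choosing r = 0 receives 18.8.
Imitating at r* instead would pay 31.0 at cost 10.2·r*, netting 31.0 − 10.2·r*.
Indifference: 18.8 = 31.0 − 10.2·r*, so r* = (31.0 − 18.8) / 10.2 ≈ 1.20.
At r* the mediocre type's incentive constraint just binds; the excellent type strictly prefers r* since its per-unit cost is lower.

1.20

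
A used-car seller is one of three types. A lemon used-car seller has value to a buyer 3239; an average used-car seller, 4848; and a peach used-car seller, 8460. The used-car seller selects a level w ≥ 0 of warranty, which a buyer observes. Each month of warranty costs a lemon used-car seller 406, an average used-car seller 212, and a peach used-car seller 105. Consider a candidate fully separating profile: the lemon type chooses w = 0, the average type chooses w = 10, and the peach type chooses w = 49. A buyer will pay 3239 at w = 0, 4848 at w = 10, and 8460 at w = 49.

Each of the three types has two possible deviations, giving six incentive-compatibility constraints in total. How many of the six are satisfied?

Peach (own payoff 8460 − 105×49 = 3315): to w=0 gives 3239 → no gain ✓; to w=10 gives 4848 − 105×10 = 3798 → profitable ✗.
Lemon (own payoff 3239): to w=10 gives 4848 − 406×10 = 788 → no gain ✓; to w=49 gives 8460 − 406×49 = -11434 → no gain ✓.
Average (own payoff 4848 − 212×10 = 2728): to w=0 gives 3239 → profitable ✗; to w=49 gives 8460 − 212×49 = -1928 → no gain ✓.
4 of the 6 constraints hold; not an equilibrium.

4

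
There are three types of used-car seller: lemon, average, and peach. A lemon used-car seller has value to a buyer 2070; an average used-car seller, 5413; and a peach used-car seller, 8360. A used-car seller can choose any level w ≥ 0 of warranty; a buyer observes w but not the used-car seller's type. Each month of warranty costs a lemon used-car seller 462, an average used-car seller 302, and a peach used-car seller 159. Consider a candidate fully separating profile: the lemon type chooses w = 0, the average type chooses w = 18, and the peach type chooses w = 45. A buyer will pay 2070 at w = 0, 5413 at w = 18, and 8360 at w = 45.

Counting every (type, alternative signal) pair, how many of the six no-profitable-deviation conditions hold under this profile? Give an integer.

Average (own payoff 5413 − 302×18 = -23): to w=0 gives 2070 → profitable ✗; to w=45 gives 8360 − 302×45 = -5230 → no gain ✓.
Lemon (own payoff 2070): to w=18 gives 5413 − 462×18 = -2903 → no gain ✓; to w=45 gives 8360 − 462×45 = -12430 → no gain ✓.
Peach (own payoff 8360 − 159×45 = 1205): to w=0 gives 2070 → profitable ✗; to w=18 gives 5413 − 159×18 = 2551 → profitable ✗.
3 of the 6 constraints hold; not an equilibrium.

3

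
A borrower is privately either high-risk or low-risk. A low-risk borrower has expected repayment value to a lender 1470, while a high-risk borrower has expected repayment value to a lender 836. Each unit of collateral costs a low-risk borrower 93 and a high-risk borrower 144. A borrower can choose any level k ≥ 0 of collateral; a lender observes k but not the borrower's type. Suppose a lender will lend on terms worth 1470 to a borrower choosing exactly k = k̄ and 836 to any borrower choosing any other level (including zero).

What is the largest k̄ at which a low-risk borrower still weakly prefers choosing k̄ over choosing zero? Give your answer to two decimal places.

Choosing k̄ yields the low-risk type 1470 − 93·k̄; choosing zero yields 836.
The low-risk type is indifferent at 1470 − 93·k̄ = 836, i.e. k̄ = (1470 − 836) / 93 ≈ 6.82.
For any k̄ above 6.82 the low-risk type would rather pool at zero, so separation collapses.

6.82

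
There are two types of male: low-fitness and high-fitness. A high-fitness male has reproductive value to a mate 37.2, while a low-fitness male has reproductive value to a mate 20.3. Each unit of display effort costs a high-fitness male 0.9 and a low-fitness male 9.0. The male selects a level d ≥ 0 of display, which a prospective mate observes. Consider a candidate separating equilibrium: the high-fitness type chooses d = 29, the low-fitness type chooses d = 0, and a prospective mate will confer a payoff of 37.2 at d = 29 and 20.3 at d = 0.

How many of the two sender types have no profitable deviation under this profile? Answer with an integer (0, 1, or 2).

High-fitness type: signal → 37.2 − 0.9 × 29 = 11.1; deviate to 0 → 20.3. IC fails (11.1 < 20.3).
Low-fitness type: stay at 0 → 20.3; mimic → 37.2 − 9.0 × 29 = -223.8. IC holds (20.3 ≥ -223.8).
1 of 2 constraints hold, so this profile is not an equilibrium.

1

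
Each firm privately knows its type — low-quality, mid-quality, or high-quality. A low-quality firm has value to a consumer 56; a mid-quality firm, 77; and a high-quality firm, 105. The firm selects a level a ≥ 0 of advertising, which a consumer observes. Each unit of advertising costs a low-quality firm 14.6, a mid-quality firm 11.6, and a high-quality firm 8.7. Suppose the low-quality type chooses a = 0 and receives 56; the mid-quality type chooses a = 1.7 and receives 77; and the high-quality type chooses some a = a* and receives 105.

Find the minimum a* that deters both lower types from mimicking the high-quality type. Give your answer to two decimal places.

4.11

Mid-quality type (on-path payoff 77 − 11.6×1.7 = 57.28) won't mimic when 57.28 ≥ 105 − 11.6·a*, i.e. a* ≥ 4.11.
Low-quality type (on-path payoff 56) won't mimic when 56 ≥ 105 − 14.6·a*, i.e. a* ≥ 3.36.
Both must hold, so a* = max(3.36, 4.11) = 4.11. The mid-quality type's constraint binds.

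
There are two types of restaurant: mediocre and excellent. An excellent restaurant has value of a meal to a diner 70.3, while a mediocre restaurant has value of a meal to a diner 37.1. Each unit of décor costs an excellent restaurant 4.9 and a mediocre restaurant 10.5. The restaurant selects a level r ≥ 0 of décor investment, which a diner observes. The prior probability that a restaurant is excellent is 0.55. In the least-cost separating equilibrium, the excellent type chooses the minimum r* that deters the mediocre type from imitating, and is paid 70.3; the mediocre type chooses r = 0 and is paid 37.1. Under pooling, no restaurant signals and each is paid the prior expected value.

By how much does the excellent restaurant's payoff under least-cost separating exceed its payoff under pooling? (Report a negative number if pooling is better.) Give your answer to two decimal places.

Least-cost separating signal: r* solves 37.1 = 70.3 − 10.5·r*, so r* = (70.3 − 37.1)/10.5 ≈ 3.1619.
Excellent type's separating payoff: 70.3 − 4.9 × r* = 70.3 − 4.9 × (70.3 − 37.1)/10.5 = 70.3 − 162.68/10.5 ≈ 54.8067.
Pooling payoff: 0.55 × 70.3 + 0.45 × 37.1 = 55.36.
Difference: 54.8067 − 55.36 = -0.5533, i.e. -0.55 to two decimal places.
The excellent type would prefer the pooling outcome.

-0.55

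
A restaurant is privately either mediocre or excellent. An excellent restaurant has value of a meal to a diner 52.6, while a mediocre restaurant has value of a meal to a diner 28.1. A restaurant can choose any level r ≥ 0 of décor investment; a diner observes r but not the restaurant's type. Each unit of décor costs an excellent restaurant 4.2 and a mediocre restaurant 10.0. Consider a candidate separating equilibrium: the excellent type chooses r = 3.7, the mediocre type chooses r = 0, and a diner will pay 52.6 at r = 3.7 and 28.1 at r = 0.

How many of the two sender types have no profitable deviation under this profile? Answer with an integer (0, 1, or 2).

Mediocre type: stay at 0 → 28.1; mimic → 52.6 − 10.0 × 3.7 = 15.6. IC holds (28.1 ≥ 15.6).
Excellent type: signal → 52.6 − 4.2 × 3.7 = 37.06; deviate to 0 → 28.1. IC holds (37.06 ≥ 28.1).
2 of 2 constraints hold, so this is a separating equilibrium.

2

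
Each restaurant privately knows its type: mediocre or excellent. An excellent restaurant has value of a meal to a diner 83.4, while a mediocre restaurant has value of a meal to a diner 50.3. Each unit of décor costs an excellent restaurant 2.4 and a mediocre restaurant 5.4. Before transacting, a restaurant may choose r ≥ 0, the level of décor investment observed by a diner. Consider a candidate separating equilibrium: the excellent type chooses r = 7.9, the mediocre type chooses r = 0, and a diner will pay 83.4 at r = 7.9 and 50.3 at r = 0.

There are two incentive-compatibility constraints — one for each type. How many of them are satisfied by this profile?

2

Mediocre type: stay at 0 → 50.3; mimic → 83.4 − 5.4 × 7.9 = 40.74. IC holds (50.3 ≥ 40.74).
Excellent type: signal → 83.4 − 2.4 × 7.9 = 64.44; deviate to 0 → 50.3. IC holds (64.44 ≥ 50.3).
2 of 2 constraints hold, so this is a separating equilibrium.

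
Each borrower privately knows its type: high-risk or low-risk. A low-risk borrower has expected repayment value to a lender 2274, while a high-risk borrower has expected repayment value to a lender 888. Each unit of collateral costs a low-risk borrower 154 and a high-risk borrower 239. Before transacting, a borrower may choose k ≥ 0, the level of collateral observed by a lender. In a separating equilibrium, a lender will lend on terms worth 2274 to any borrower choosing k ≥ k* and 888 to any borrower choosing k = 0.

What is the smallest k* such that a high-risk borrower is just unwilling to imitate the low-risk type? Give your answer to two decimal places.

5.80

A high-risk borrower choosing k = 0 receives 888.
Imitating at k* instead would pay 2274 at cost 239·k*, netting 2274 − 239·k*.
Indifference: 888 = 2274 − 239·k*, so k* = (2274 − 888) / 239 ≈ 5.80.
This is the high-risk type's binding incentive-compatibility constraint; any k ≥ 5.80 sustains separation on that side.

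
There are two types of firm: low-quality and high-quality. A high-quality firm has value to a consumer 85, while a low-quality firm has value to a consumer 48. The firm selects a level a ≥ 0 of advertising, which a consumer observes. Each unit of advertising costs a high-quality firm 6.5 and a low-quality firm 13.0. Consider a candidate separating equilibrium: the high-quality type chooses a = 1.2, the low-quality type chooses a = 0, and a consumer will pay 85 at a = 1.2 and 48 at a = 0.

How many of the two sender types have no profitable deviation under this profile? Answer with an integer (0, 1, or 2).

1

Low-quality type: stay at 0 → 48; mimic → 85 − 13.0 × 1.2 = 69.4. IC fails (48 < 69.4).
High-quality type: signal → 85 − 6.5 × 1.2 = 77.2; deviate to 0 → 48. IC holds (77.2 ≥ 48).
1 of 2 constraints hold, so this profile is not an equilibrium.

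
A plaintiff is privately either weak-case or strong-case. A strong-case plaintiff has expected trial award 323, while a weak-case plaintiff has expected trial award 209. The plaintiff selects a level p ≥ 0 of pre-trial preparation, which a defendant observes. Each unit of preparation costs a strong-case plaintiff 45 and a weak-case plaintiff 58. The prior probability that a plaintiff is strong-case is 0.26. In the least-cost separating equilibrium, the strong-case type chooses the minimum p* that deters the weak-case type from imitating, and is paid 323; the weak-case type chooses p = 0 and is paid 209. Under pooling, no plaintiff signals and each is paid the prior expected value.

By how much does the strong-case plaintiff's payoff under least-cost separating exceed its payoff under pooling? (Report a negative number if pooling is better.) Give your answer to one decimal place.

Least-cost separating signal: p* solves 209 = 323 − 58·p*, so p* = (323 − 209)/58 ≈ 1.9655.
Strong-case type's separating payoff: 323 − 45 × p* = 323 − 45 × (323 − 209)/58 = 323 − 5130/58 ≈ 234.552.
Pooling payoff: 0.26 × 323 + 0.74 × 209 = 238.64.
Difference: 234.552 − 238.64 = -4.088, i.e. -4.1 to one decimal place.
The strong-case type would prefer the pooling outcome.

-4.1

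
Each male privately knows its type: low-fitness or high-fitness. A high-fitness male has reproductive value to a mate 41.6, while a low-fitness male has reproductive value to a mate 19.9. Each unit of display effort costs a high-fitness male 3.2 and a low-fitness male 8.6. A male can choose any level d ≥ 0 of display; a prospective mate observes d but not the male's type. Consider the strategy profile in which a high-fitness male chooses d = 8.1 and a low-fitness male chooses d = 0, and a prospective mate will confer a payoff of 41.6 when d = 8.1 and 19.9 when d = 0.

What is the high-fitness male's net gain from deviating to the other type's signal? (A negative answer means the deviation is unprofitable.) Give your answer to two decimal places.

4.22

Playing d = 8.1 the high-fitness male receives 41.6 − 3.2 × 8.1 = 15.68.
Deviating to d = 0 yields 19.9 instead.
Gain from deviating: 19.9 − 15.68 = 4.22.
The gain is positive, so the high-fitness type's incentive-compatibility constraint is violated — this profile is not a separating equilibrium.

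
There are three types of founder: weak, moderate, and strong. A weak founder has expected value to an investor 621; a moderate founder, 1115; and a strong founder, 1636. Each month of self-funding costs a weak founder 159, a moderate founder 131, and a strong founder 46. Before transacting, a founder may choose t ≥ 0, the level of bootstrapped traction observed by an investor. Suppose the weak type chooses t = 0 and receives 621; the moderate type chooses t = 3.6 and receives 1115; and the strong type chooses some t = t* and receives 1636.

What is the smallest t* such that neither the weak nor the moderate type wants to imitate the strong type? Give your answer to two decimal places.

7.58

Moderate type (on-path payoff 1115 − 131×3.6 = 643.4) won't mimic when 643.4 ≥ 1636 − 131·t*, i.e. t* ≥ 7.58.
Weak type (on-path payoff 621) won't mimic when 621 ≥ 1636 − 159·t*, i.e. t* ≥ 6.38.
Both must hold, so t* = max(6.38, 7.58) = 7.58. The moderate type's constraint binds.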